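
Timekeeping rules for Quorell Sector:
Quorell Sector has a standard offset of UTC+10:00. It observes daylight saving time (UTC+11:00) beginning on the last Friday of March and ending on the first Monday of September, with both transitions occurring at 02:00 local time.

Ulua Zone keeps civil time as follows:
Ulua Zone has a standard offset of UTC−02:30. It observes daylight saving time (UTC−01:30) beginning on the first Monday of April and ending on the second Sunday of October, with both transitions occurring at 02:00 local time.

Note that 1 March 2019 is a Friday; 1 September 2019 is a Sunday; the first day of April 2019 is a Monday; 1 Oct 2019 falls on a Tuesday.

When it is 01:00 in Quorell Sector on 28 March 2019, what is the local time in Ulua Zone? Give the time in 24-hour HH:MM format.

1 March 2019 is a Friday, so Fridays fall on 1, 8, 15, 22, 29; the last is March 29.
1 September 2019 is a Sunday, so the first Monday is September 2.
Daylight saving runs 29 March – 2 September; 28 March 2019 is outside that window, so Quorell Sector is on standard time at UTC+10:00.
01:00 Quorell Sector − 10h = 15:00 UTC (rolling into the previous day, 27 March 2019).
1 April 2019 is a Monday, so the first Monday is April 1.
1 October 2019 is a Tuesday, so the first Sunday is October 6 and the second is October 13.
At the standard offset (UTC−02:30), 15:00 UTC − 2h30m = 12:30 Ulua Zone standard time.
The standard-time date in Ulua Zone, 27 March 2019, is outside the daylight-saving period (1 April – 13 October), so Ulua Zone is on standard time, UTC−02:30.
15:00 UTC − 2h30m = 12:30 Ulua Zone.

12:30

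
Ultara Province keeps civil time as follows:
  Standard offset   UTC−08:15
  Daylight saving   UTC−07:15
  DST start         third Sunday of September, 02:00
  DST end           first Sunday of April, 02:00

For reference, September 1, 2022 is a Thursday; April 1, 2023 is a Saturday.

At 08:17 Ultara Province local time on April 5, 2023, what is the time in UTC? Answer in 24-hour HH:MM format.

1 September 2022 is a Thursday, so the first Sunday is September 4 and the third is September 18.
1 April 2023 is a Saturday, so the first Sunday is April 2.
April 5, 2023 does not fall between 18 September 2022 and 2 April 2023, so daylight saving is not in effect and Ultara Province is at UTC−08:15.
08:17 local + 8h15m = 16:32 UTC.

16:32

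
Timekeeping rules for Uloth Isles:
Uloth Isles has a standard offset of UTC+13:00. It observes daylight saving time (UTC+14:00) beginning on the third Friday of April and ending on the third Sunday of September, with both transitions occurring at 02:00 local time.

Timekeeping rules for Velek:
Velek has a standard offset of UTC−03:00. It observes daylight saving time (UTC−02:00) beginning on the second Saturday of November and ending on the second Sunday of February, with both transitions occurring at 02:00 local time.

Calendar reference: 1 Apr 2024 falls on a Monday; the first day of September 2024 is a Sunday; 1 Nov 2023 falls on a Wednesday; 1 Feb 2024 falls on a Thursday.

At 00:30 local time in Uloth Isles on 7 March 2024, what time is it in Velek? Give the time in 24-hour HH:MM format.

1 April 2024 is a Monday, so the first Friday is April 5 and the third is April 19.
1 September 2024 is a Sunday, so the first Sunday is September 1 and the third is September 15.
7 March 2024 is outside the daylight-saving period (19 April – 15 September), so Uloth Isles is on standard time, UTC+13:00.
00:30 Uloth Isles − 13h = 11:30 UTC (rolling into the previous day, 6 March 2024).
1 November 2023 is a Wednesday, so the first Saturday is November 4 and the second is November 11.
1 February 2024 is a Thursday, so the first Sunday is February 4 and the second is February 11.
At the standard offset (UTC−03:00), 11:30 UTC − 3h = 08:30 Velek standard time.
The standard-time date in Velek, 6 March 2024, does not fall between 11 November 2023 and 11 February 2024, so daylight saving is not in effect and Velek is at UTC−03:00.
11:30 UTC − 3h = 08:30 Velek.

08:30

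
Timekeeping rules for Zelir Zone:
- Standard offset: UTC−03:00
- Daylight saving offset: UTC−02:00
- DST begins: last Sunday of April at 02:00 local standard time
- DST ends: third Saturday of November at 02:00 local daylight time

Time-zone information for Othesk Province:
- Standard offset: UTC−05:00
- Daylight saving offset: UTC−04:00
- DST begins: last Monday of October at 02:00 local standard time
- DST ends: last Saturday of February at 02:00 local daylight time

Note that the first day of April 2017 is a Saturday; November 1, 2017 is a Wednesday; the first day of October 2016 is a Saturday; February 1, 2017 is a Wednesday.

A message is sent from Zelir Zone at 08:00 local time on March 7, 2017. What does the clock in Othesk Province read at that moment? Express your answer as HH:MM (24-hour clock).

1 April 2017 is a Saturday, so Sundays fall on 2, 9, 16, 23, 30; the last is April 30.
1 November 2017 is a Wednesday, so the first Saturday is November 4 and the third is November 18.
March 7, 2017 is outside the daylight-saving period (30 April – 18 November), so Zelir Zone is on standard time, UTC−03:00.
08:00 Zelir Zone + 3h = 11:00 UTC.
1 October 2016 is a Saturday, so Mondays fall on 3, 10, 17, 24, 31; the last is October 31.
1 February 2017 is a Wednesday, so Saturdays fall on 4, 11, 18, 25; the last is February 25.
At the standard offset (UTC−05:00), 11:00 UTC − 5h = 06:00 Othesk Province standard time.
The standard-time date in Othesk Province, March 7, 2017, does not fall between 31 October 2016 and 25 February 2017, so daylight saving is not in effect and Othesk Province is at UTC−05:00.
11:00 UTC − 5h = 06:00 Othesk Province.

06:00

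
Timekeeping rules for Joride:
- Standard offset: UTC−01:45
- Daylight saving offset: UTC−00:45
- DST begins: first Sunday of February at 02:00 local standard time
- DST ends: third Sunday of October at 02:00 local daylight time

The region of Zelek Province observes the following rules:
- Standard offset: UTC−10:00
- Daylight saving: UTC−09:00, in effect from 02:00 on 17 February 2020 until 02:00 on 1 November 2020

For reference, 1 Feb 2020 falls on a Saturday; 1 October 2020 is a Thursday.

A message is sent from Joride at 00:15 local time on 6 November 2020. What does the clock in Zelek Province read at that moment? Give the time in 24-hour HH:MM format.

1 February 2020 is a Saturday, so the first Sunday is February 2.
1 October 2020 is a Thursday, so the first Sunday is October 4 and the third is October 18.
6 November 2020 is outside the daylight-saving period (2 February – 18 October), so Joride is on standard time, UTC−01:45.
00:15 Joride + 1h45m = 02:00 UTC.
At the standard offset (UTC−10:00), 02:00 UTC − 10h = 16:00 Zelek Province standard time (rolling into the previous day, 5 November 2020).
The standard-time date in Zelek Province, 5 November 2020, is outside the daylight-saving period (17 February – 1 November), so Zelek Province is on standard time, UTC−10:00.
02:00 UTC − 10h = 16:00 Zelek Province (rolling into the previous day, 5 November 2020).

16:00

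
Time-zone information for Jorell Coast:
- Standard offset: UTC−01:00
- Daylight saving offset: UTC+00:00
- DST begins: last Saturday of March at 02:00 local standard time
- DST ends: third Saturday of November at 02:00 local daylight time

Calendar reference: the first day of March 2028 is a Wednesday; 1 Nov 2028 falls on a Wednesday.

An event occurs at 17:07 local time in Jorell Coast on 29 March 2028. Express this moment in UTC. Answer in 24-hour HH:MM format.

17:07

1 March 2028 is a Wednesday, so Saturdays fall on 4, 11, 18, 25; the last is March 25.
1 November 2028 is a Wednesday, so the first Saturday is November 4 and the third is November 18.
29 March 2028 falls between 25 March and 18 November, so daylight saving is in effect and Jorell Coast is at UTC+00:00.
17:07 local − 0h = 17:07 UTC.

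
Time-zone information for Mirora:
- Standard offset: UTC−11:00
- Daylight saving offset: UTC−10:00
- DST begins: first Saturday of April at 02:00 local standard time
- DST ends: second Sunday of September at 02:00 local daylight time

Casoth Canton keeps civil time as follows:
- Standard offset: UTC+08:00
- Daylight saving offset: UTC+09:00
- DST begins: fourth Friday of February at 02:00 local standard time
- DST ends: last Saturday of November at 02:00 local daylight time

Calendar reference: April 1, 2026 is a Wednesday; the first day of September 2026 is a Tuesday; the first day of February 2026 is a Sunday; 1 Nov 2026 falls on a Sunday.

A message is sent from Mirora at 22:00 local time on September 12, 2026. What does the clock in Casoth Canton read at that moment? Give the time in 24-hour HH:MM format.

1 April 2026 is a Wednesday, so the first Saturday is April 4.
1 September 2026 is a Tuesday, so the first Sunday is September 6 and the second is September 13.
September 12, 2026 falls between 4 April and 13 September, so daylight saving is in effect and Mirora is at UTC−10:00.
22:00 Mirora + 10h = 08:00 UTC (rolling into the next day, 13 September 2026).
1 February 2026 is a Sunday, so the first Friday is February 6 and the fourth is February 27.
1 November 2026 is a Sunday, so Saturdays fall on 7, 14, 21, 28; the last is November 28.
At the standard offset (UTC+08:00), 08:00 UTC + 8h = 16:00 Casoth Canton standard time.
The standard-time date in Casoth Canton, September 13, 2026, lies within the daylight-saving period (27 February – 28 November), so Casoth Canton is on daylight time, UTC+09:00.
08:00 UTC + 9h = 17:00 Casoth Canton.

17:00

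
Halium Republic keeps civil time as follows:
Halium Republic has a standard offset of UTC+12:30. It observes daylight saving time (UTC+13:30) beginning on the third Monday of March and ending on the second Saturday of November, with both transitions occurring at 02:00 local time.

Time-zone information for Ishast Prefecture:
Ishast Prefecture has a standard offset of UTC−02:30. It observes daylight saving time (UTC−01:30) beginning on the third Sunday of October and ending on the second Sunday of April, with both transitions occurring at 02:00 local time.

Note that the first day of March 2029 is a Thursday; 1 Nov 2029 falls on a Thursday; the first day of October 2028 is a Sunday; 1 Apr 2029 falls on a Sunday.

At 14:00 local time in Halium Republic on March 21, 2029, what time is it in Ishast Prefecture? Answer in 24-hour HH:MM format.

23:00

1 March 2029 is a Thursday, so the first Monday is March 5 and the third is March 19.
1 November 2029 is a Thursday, so the first Saturday is November 3 and the second is November 10.
March 21, 2029 lies within the daylight-saving period (19 March – 10 November), so Halium Republic is on daylight time, UTC+13:30.
14:00 Halium Republic − 13h30m = 00:30 UTC.
1 October 2028 is a Sunday, so the first Sunday is October 1 and the third is October 15.
1 April 2029 is a Sunday, so the first Sunday is April 1 and the second is April 8.
At the standard offset (UTC−02:30), 00:30 UTC − 2h30m = 22:00 Ishast Prefecture standard time (rolling into the previous day, 20 March 2029).
Daylight saving runs 15 October 2028 – 8 April 2029; the standard-time date in Ishast Prefecture, March 20, 2029, is inside that window, so Ishast Prefecture is at UTC−01:30.
00:30 UTC − 1h30m = 23:00 Ishast Prefecture (rolling into the previous day, 20 March 2029).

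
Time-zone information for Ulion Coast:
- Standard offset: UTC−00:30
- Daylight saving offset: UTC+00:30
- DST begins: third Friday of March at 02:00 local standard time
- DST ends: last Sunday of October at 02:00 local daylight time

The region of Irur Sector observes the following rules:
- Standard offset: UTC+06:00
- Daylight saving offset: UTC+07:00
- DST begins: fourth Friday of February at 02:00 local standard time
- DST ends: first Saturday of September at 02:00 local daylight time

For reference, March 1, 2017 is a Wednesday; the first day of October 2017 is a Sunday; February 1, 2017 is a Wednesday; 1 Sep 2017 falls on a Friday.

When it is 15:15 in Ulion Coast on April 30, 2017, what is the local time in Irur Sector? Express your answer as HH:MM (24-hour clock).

1 March 2017 is a Wednesday, so the first Friday is March 3 and the third is March 17.
1 October 2017 is a Sunday, so Sundays fall on 1, 8, 15, 22, 29; the last is October 29.
Daylight saving runs 17 March – 29 October; April 30, 2017 is inside that window, so Ulion Coast is at UTC+00:30.
15:15 Ulion Coast − 0h30m = 14:45 UTC.
1 February 2017 is a Wednesday, so the first Friday is February 3 and the fourth is February 24.
1 September 2017 is a Friday, so the first Saturday is September 2.
At the standard offset (UTC+06:00), 14:45 UTC + 6h = 20:45 Irur Sector standard time.
The standard-time date in Irur Sector, April 30, 2017, falls between 24 February and 2 September, so daylight saving is in effect and Irur Sector is at UTC+07:00.
14:45 UTC + 7h = 21:45 Irur Sector.

21:45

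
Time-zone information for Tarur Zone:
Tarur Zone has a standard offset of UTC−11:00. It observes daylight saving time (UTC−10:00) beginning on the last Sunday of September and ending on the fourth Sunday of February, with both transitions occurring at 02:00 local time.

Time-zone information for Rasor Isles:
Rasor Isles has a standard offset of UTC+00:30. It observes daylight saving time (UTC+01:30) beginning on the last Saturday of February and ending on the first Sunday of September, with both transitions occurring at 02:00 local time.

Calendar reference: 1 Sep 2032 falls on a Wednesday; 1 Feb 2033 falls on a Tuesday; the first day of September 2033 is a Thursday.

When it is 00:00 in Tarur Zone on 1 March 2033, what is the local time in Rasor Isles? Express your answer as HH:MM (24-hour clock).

12:30

1 September 2032 is a Wednesday, so Sundays fall on 5, 12, 19, 26; the last is September 26.
1 February 2033 is a Tuesday, so the first Sunday is February 6 and the fourth is February 27.
1 March 2033 is outside the daylight-saving period (26 September 2032 – 27 February 2033), so Tarur Zone is on standard time, UTC−11:00.
00:00 Tarur Zone + 11h = 11:00 UTC.
1 February 2033 is a Tuesday, so Saturdays fall on 5, 12, 19, 26; the last is February 26.
1 September 2033 is a Thursday, so the first Sunday is September 4.
At the standard offset (UTC+00:30), 11:00 UTC + 0h30m = 11:30 Rasor Isles standard time.
The standard-time date in Rasor Isles, 1 March 2033, falls between 26 February and 4 September, so daylight saving is in effect and Rasor Isles is at UTC+01:30.
11:00 UTC + 1h30m = 12:30 Rasor Isles.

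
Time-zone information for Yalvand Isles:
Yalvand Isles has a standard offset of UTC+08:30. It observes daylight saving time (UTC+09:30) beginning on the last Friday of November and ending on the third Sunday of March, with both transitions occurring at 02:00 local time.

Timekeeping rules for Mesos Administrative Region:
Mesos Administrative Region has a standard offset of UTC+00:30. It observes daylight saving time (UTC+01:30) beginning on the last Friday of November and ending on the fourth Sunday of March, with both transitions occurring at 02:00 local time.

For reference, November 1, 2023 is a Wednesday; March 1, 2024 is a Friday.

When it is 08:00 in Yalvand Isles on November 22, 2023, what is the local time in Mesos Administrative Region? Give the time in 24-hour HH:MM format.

1 November 2023 is a Wednesday, so Fridays fall on 3, 10, 17, 24; the last is November 24.
1 March 2024 is a Friday, so the first Sunday is March 3 and the third is March 17.
November 22, 2023 is outside the daylight-saving period (24 November 2023 – 17 March 2024), so Yalvand Isles is on standard time, UTC+08:30.
08:00 Yalvand Isles − 8h30m = 23:30 UTC (rolling into the previous day, 21 November 2023).
1 November 2023 is a Wednesday, so Fridays fall on 3, 10, 17, 24; the last is November 24.
1 March 2024 is a Friday, so the first Sunday is March 3 and the fourth is March 24.
At the standard offset (UTC+00:30), 23:30 UTC + 0h30m = 00:00 Mesos Administrative Region standard time (rolling into the next day, 22 November 2023).
The standard-time date in Mesos Administrative Region, November 22, 2023, does not fall between 24 November 2023 and 24 March 2024, so daylight saving is not in effect and Mesos Administrative Region is at UTC+00:30.
23:30 UTC + 0h30m = 00:00 Mesos Administrative Region (rolling into the next day, 22 November 2023).

00:00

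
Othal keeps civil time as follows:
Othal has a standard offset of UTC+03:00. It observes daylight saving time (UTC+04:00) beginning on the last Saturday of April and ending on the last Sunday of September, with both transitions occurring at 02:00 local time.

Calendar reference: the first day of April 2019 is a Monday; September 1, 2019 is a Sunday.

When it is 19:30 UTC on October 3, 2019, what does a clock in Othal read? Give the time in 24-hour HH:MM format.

1 April 2019 is a Monday, so Saturdays fall on 6, 13, 20, 27; the last is April 27.
1 September 2019 is a Sunday, so Sundays fall on 1, 8, 15, 22, 29; the last is September 29.
At the standard offset (UTC+03:00), 19:30 UTC + 3h = 22:30 Othal standard time.
The standard-time date in Othal, October 3, 2019, does not fall between 27 April and 29 September, so daylight saving is not in effect and Othal is at UTC+03:00.
19:30 UTC + 3h = 22:30 local.

22:30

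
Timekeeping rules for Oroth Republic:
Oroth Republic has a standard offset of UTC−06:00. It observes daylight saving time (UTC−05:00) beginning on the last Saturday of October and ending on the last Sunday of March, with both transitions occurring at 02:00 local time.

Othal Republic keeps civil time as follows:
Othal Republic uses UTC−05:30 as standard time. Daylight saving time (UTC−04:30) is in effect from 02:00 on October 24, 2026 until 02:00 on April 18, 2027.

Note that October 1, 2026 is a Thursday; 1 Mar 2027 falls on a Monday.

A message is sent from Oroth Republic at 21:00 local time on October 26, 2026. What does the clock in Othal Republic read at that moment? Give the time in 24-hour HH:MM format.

1 October 2026 is a Thursday, so Saturdays fall on 3, 10, 17, 24, 31; the last is October 31.
1 March 2027 is a Monday, so Sundays fall on 7, 14, 21, 28; the last is March 28.
October 26, 2026 is outside the daylight-saving period (31 October 2026 – 28 March 2027), so Oroth Republic is on standard time, UTC−06:00.
21:00 Oroth Republic + 6h = 03:00 UTC (rolling into the next day, 27 October 2026).
At the standard offset (UTC−05:30), 03:00 UTC − 5h30m = 21:30 Othal Republic standard time (rolling into the previous day, 26 October 2026).
Daylight saving runs 24 October 2026 – 18 April 2027; the standard-time date in Othal Republic, October 26, 2026, is inside that window, so Othal Republic is at UTC−04:30.
03:00 UTC − 4h30m = 22:30 Othal Republic (rolling into the previous day, 26 October 2026).

22:30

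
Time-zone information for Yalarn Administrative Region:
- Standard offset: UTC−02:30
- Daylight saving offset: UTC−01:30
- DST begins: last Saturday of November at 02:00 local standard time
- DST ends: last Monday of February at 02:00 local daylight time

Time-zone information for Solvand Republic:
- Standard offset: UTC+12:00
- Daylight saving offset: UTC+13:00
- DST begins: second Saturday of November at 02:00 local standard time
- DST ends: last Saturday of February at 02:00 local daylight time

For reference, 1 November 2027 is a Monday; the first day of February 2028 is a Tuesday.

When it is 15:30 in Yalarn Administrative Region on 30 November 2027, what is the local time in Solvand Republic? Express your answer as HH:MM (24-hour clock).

06:00

1 November 2027 is a Monday, so Saturdays fall on 6, 13, 20, 27; the last is November 27.
1 February 2028 is a Tuesday, so Mondays fall on 7, 14, 21, 28; the last is February 28.
30 November 2027 falls between 27 November 2027 and 28 February 2028, so daylight saving is in effect and Yalarn Administrative Region is at UTC−01:30.
15:30 Yalarn Administrative Region + 1h30m = 17:00 UTC.
1 November 2027 is a Monday, so the first Saturday is November 6 and the second is November 13.
1 February 2028 is a Tuesday, so Saturdays fall on 5, 12, 19, 26; the last is February 26.
At the standard offset (UTC+12:00), 17:00 UTC + 12h = 05:00 Solvand Republic standard time (rolling into the next day, 1 December 2027).
The standard-time date in Solvand Republic, 1 December 2027, lies within the daylight-saving period (13 November 2027 – 26 February 2028), so Solvand Republic is on daylight time, UTC+13:00.
17:00 UTC + 13h = 06:00 Solvand Republic (rolling into the next day, 1 December 2027).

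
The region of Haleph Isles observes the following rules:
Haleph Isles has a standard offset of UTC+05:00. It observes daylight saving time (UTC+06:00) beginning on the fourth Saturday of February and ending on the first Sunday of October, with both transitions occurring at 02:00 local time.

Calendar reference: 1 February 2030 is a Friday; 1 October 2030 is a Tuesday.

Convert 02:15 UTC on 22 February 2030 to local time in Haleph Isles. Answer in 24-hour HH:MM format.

07:15

1 February 2030 is a Friday, so the first Saturday is February 2 and the fourth is February 23.
1 October 2030 is a Tuesday, so the first Sunday is October 6.
At the standard offset (UTC+05:00), 02:15 UTC + 5h = 07:15 Haleph Isles standard time.
The standard-time date in Haleph Isles, 22 February 2030, does not fall between 23 February and 6 October, so daylight saving is not in effect and Haleph Isles is at UTC+05:00.
02:15 UTC + 5h = 07:15 local.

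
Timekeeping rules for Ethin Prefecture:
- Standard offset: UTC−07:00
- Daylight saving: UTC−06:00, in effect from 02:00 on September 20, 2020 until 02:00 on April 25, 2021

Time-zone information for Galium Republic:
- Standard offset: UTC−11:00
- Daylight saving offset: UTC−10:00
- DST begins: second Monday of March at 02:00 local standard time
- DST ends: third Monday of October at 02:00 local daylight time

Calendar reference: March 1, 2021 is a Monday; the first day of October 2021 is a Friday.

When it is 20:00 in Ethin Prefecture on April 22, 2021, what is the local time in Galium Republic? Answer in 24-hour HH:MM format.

16:00

April 22, 2021 lies within the daylight-saving period (20 September 2020 – 25 April 2021), so Ethin Prefecture is on daylight time, UTC−06:00.
20:00 Ethin Prefecture + 6h = 02:00 UTC (rolling into the next day, 23 April 2021).
1 March 2021 is a Monday, so the first Monday is March 1 and the second is March 8.
1 October 2021 is a Friday, so the first Monday is October 4 and the third is October 18.
At the standard offset (UTC−11:00), 02:00 UTC − 11h = 15:00 Galium Republic standard time (rolling into the previous day, 22 April 2021).
The standard-time date in Galium Republic, April 22, 2021, falls between 8 March and 18 October, so daylight saving is in effect and Galium Republic is at UTC−10:00.
02:00 UTC − 10h = 16:00 Galium Republic (rolling into the previous day, 22 April 2021).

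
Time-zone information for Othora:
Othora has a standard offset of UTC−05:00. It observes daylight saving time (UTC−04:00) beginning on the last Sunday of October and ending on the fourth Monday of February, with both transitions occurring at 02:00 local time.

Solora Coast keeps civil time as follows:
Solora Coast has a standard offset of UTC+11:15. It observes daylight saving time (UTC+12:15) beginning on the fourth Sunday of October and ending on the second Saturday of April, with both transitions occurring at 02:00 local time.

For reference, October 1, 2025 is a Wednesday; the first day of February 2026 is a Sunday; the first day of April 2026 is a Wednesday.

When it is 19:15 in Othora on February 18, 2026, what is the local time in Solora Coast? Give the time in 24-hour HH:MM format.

11:30

1 October 2025 is a Wednesday, so Sundays fall on 5, 12, 19, 26; the last is October 26.
1 February 2026 is a Sunday, so the first Monday is February 2 and the fourth is February 23.
February 18, 2026 lies within the daylight-saving period (26 October 2025 – 23 February 2026), so Othora is on daylight time, UTC−04:00.
19:15 Othora + 4h = 23:15 UTC.
1 October 2025 is a Wednesday, so the first Sunday is October 5 and the fourth is October 26.
1 April 2026 is a Wednesday, so the first Saturday is April 4 and the second is April 11.
At the standard offset (UTC+11:15), 23:15 UTC + 11h15m = 10:30 Solora Coast standard time (rolling into the next day, 19 February 2026).
The standard-time date in Solora Coast, February 19, 2026, falls between 26 October 2025 and 11 April 2026, so daylight saving is in effect and Solora Coast is at UTC+12:15.
23:15 UTC + 12h15m = 11:30 Solora Coast (rolling into the next day, 19 February 2026).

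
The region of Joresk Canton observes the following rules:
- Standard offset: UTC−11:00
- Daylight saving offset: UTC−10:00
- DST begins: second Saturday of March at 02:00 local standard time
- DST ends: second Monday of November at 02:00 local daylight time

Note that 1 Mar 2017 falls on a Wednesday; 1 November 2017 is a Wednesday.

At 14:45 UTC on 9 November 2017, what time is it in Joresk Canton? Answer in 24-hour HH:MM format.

04:45

1 March 2017 is a Wednesday, so the first Saturday is March 4 and the second is March 11.
1 November 2017 is a Wednesday, so the first Monday is November 6 and the second is November 13.
At the standard offset (UTC−11:00), 14:45 UTC − 11h = 03:45 Joresk Canton standard time.
The standard-time date in Joresk Canton, 9 November 2017, lies within the daylight-saving period (11 March – 13 November), so Joresk Canton is on daylight time, UTC−10:00.
14:45 UTC − 10h = 04:45 local.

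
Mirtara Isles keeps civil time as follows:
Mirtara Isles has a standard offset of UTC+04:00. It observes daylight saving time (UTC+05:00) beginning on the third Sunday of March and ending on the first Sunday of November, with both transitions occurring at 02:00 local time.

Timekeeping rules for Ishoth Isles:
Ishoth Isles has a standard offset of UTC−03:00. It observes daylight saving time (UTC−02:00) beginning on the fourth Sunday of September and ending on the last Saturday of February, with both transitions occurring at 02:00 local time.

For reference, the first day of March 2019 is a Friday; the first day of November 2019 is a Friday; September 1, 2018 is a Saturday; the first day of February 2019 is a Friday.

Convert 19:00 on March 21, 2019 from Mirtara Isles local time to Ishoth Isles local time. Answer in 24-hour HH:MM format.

11:00

1 March 2019 is a Friday, so the first Sunday is March 3 and the third is March 17.
1 November 2019 is a Friday, so the first Sunday is November 3.
Daylight saving runs 17 March – 3 November; March 21, 2019 is inside that window, so Mirtara Isles is at UTC+05:00.
19:00 Mirtara Isles − 5h = 14:00 UTC.
1 September 2018 is a Saturday, so the first Sunday is September 2 and the fourth is September 23.
1 February 2019 is a Friday, so Saturdays fall on 2, 9, 16, 23; the last is February 23.
At the standard offset (UTC−03:00), 14:00 UTC − 3h = 11:00 Ishoth Isles standard time.
The standard-time date in Ishoth Isles, March 21, 2019, does not fall between 23 September 2018 and 23 February 2019, so daylight saving is not in effect and Ishoth Isles is at UTC−03:00.
14:00 UTC − 3h = 11:00 Ishoth Isles.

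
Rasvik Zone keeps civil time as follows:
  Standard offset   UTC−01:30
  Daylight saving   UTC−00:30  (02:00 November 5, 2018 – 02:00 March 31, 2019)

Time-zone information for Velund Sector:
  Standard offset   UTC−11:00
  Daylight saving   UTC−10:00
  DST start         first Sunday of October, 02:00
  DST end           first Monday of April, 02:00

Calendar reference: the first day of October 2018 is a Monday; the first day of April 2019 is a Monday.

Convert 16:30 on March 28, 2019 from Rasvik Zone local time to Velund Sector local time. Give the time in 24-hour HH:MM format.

07:00

March 28, 2019 falls between 5 November 2018 and 31 March 2019, so daylight saving is in effect and Rasvik Zone is at UTC−00:30.
16:30 Rasvik Zone + 0h30m = 17:00 UTC.
1 October 2018 is a Monday, so the first Sunday is October 7.
1 April 2019 is a Monday, so the first Monday is April 1.
At the standard offset (UTC−11:00), 17:00 UTC − 11h = 06:00 Velund Sector standard time.
The standard-time date in Velund Sector, March 28, 2019, falls between 7 October 2018 and 1 April 2019, so daylight saving is in effect and Velund Sector is at UTC−10:00.
17:00 UTC − 10h = 07:00 Velund Sector.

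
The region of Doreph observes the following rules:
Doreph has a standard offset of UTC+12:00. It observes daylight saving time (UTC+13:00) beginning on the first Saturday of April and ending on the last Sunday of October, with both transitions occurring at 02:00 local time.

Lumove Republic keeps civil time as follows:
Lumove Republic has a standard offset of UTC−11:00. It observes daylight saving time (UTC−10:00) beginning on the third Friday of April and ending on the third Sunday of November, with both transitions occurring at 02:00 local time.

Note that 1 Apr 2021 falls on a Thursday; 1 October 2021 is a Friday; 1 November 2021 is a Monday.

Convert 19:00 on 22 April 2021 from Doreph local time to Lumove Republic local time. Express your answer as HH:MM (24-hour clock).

1 April 2021 is a Thursday, so the first Saturday is April 3.
1 October 2021 is a Friday, so Sundays fall on 3, 10, 17, 24, 31; the last is October 31.
22 April 2021 lies within the daylight-saving period (3 April – 31 October), so Doreph is on daylight time, UTC+13:00.
19:00 Doreph − 13h = 06:00 UTC.
1 April 2021 is a Thursday, so the first Friday is April 2 and the third is April 16.
1 November 2021 is a Monday, so the first Sunday is November 7 and the third is November 21.
At the standard offset (UTC−11:00), 06:00 UTC − 11h = 19:00 Lumove Republic standard time (rolling into the previous day, 21 April 2021).
The standard-time date in Lumove Republic, 21 April 2021, lies within the daylight-saving period (16 April – 21 November), so Lumove Republic is on daylight time, UTC−10:00.
06:00 UTC − 10h = 20:00 Lumove Republic (rolling into the previous day, 21 April 2021).

20:00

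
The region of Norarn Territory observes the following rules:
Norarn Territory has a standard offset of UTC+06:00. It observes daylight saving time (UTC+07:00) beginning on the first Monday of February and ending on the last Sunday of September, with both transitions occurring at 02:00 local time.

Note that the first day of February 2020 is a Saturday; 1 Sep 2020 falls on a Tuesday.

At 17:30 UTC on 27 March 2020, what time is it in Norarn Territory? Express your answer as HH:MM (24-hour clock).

00:30

1 February 2020 is a Saturday, so the first Monday is February 3.
1 September 2020 is a Tuesday, so Sundays fall on 6, 13, 20, 27; the last is September 27.
At the standard offset (UTC+06:00), 17:30 UTC + 6h = 23:30 Norarn Territory standard time.
The standard-time date in Norarn Territory, 27 March 2020, lies within the daylight-saving period (3 February – 27 September), so Norarn Territory is on daylight time, UTC+07:00.
17:30 UTC + 7h = 00:30 local (rolling into the next day, 28 March 2020).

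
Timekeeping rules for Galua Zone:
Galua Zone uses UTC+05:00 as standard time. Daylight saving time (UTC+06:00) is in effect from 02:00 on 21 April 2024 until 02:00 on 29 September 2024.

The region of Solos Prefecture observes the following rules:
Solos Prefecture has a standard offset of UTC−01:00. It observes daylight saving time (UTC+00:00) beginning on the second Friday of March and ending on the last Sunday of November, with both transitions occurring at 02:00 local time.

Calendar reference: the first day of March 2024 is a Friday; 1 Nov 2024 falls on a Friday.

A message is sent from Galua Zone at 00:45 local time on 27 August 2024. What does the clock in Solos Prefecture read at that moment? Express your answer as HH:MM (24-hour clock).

18:45

Daylight saving runs 21 April – 29 September; 27 August 2024 is inside that window, so Galua Zone is at UTC+06:00.
00:45 Galua Zone − 6h = 18:45 UTC (rolling into the previous day, 26 August 2024).
1 March 2024 is a Friday, so the first Friday is March 1 and the second is March 8.
1 November 2024 is a Friday, so Sundays fall on 3, 10, 17, 24; the last is November 24.
At the standard offset (UTC−01:00), 18:45 UTC − 1h = 17:45 Solos Prefecture standard time.
The standard-time date in Solos Prefecture, 26 August 2024, lies within the daylight-saving period (8 March – 24 November), so Solos Prefecture is on daylight time, UTC+00:00.
18:45 UTC + 0h = 18:45 Solos Prefecture.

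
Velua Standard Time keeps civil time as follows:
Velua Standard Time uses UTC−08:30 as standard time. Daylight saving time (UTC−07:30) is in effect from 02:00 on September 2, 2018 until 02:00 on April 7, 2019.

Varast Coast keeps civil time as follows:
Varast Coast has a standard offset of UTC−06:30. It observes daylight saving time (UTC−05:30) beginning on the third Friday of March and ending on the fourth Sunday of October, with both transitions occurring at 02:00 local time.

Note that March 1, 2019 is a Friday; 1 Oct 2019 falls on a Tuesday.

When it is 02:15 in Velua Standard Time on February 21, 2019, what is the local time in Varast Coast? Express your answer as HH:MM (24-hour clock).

Daylight saving runs 2 September 2018 – 7 April 2019; February 21, 2019 is inside that window, so Velua Standard Time is at UTC−07:30.
02:15 Velua Standard Time + 7h30m = 09:45 UTC.
1 March 2019 is a Friday, so the first Friday is March 1 and the third is March 15.
1 October 2019 is a Tuesday, so the first Sunday is October 6 and the fourth is October 27.
At the standard offset (UTC−06:30), 09:45 UTC − 6h30m = 03:15 Varast Coast standard time.
The standard-time date in Varast Coast, February 21, 2019, does not fall between 15 March and 27 October, so daylight saving is not in effect and Varast Coast is at UTC−06:30.
09:45 UTC − 6h30m = 03:15 Varast Coast.

03:15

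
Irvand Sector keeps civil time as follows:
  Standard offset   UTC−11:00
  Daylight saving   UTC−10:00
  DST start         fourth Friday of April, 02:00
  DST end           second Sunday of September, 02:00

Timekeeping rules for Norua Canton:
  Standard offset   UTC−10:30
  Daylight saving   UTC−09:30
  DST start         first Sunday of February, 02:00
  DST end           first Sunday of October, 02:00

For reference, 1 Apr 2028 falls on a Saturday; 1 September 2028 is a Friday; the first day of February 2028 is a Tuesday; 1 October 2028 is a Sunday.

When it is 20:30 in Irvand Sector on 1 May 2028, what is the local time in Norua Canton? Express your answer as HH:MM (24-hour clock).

21:00

1 April 2028 is a Saturday, so the first Friday is April 7 and the fourth is April 28.
1 September 2028 is a Friday, so the first Sunday is September 3 and the second is September 10.
Daylight saving runs 28 April – 10 September; 1 May 2028 is inside that window, so Irvand Sector is at UTC−10:00.
20:30 Irvand Sector + 10h = 06:30 UTC (rolling into the next day, 2 May 2028).
1 February 2028 is a Tuesday, so the first Sunday is February 6.
1 October 2028 is a Sunday, so the first Sunday is October 1.
At the standard offset (UTC−10:30), 06:30 UTC − 10h30m = 20:00 Norua Canton standard time (rolling into the previous day, 1 May 2028).
The standard-time date in Norua Canton, 1 May 2028, falls between 6 February and 1 October, so daylight saving is in effect and Norua Canton is at UTC−09:30.
06:30 UTC − 9h30m = 21:00 Norua Canton (rolling into the previous day, 1 May 2028).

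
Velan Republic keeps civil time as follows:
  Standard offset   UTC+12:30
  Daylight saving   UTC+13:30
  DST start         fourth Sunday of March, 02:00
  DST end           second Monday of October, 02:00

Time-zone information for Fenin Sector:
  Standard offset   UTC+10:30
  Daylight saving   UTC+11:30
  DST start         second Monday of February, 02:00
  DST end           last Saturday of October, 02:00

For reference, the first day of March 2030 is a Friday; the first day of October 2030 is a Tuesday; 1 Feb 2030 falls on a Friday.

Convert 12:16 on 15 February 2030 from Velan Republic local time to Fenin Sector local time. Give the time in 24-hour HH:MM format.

11:16

1 March 2030 is a Friday, so the first Sunday is March 3 and the fourth is March 24.
1 October 2030 is a Tuesday, so the first Monday is October 7 and the second is October 14.
15 February 2030 is outside the daylight-saving period (24 March – 14 October), so Velan Republic is on standard time, UTC+12:30.
12:16 Velan Republic − 12h30m = 23:46 UTC (rolling into the previous day, 14 February 2030).
1 February 2030 is a Friday, so the first Monday is February 4 and the second is February 11.
1 October 2030 is a Tuesday, so Saturdays fall on 5, 12, 19, 26; the last is October 26.
At the standard offset (UTC+10:30), 23:46 UTC + 10h30m = 10:16 Fenin Sector standard time (rolling into the next day, 15 February 2030).
Daylight saving runs 11 February – 26 October; the standard-time date in Fenin Sector, 15 February 2030, is inside that window, so Fenin Sector is at UTC+11:30.
23:46 UTC + 11h30m = 11:16 Fenin Sector (rolling into the next day, 15 February 2030).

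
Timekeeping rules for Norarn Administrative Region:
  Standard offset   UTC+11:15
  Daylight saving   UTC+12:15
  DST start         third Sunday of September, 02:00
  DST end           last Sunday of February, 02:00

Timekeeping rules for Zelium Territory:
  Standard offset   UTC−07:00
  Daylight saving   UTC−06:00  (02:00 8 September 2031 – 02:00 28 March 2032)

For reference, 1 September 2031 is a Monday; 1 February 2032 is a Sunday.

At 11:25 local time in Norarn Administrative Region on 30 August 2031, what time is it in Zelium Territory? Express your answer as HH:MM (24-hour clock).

17:10

1 September 2031 is a Monday, so the first Sunday is September 7 and the third is September 21.
1 February 2032 is a Sunday, so Sundays fall on 1, 8, 15, 22, 29; the last is February 29.
30 August 2031 is outside the daylight-saving period (21 September 2031 – 29 February 2032), so Norarn Administrative Region is on standard time, UTC+11:15.
11:25 Norarn Administrative Region − 11h15m = 00:10 UTC.
At the standard offset (UTC−07:00), 00:10 UTC − 7h = 17:10 Zelium Territory standard time (rolling into the previous day, 29 August 2031).
Daylight saving runs 8 September 2031 – 28 March 2032; the standard-time date in Zelium Territory, 29 August 2031, is outside that window, so Zelium Territory is on standard time at UTC−07:00.
00:10 UTC − 7h = 17:10 Zelium Territory (rolling into the previous day, 29 August 2031).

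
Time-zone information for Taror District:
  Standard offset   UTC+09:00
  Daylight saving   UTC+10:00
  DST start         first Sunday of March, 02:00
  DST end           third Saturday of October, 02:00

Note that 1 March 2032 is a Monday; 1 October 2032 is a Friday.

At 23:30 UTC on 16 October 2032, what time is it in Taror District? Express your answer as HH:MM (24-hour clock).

08:30

1 March 2032 is a Monday, so the first Sunday is March 7.
1 October 2032 is a Friday, so the first Saturday is October 2 and the third is October 16.
At the standard offset (UTC+09:00), 23:30 UTC + 9h = 08:30 Taror District standard time (rolling into the next day, 17 October 2032).
The standard-time date in Taror District, 17 October 2032, is outside the daylight-saving period (7 March – 16 October), so Taror District is on standard time, UTC+09:00.
23:30 UTC + 9h = 08:30 local (rolling into the next day, 17 October 2032).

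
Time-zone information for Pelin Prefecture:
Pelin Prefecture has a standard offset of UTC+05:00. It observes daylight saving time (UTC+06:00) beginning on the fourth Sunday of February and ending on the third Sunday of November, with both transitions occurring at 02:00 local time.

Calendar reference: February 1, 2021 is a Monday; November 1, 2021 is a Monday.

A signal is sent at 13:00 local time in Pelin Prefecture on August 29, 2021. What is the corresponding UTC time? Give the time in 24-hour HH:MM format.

1 February 2021 is a Monday, so the first Sunday is February 7 and the fourth is February 28.
1 November 2021 is a Monday, so the first Sunday is November 7 and the third is November 21.
August 29, 2021 lies within the daylight-saving period (28 February – 21 November), so Pelin Prefecture is on daylight time, UTC+06:00.
13:00 local − 6h = 07:00 UTC.

07:00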